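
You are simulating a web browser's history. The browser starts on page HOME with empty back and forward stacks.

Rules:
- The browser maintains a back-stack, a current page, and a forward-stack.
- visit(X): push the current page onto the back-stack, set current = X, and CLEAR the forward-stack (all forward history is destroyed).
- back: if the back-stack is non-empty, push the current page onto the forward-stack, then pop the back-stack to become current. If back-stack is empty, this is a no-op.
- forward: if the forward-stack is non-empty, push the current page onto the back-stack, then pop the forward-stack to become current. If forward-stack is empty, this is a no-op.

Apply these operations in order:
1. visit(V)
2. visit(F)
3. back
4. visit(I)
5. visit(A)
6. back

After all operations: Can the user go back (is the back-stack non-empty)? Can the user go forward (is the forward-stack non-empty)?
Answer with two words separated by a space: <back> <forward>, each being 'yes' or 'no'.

Answer: yes yes

Derivation:
After 1 (visit(V)): cur=V back=1 fwd=0
After 2 (visit(F)): cur=F back=2 fwd=0
After 3 (back): cur=V back=1 fwd=1
After 4 (visit(I)): cur=I back=2 fwd=0
After 5 (visit(A)): cur=A back=3 fwd=0
After 6 (back): cur=I back=2 fwd=1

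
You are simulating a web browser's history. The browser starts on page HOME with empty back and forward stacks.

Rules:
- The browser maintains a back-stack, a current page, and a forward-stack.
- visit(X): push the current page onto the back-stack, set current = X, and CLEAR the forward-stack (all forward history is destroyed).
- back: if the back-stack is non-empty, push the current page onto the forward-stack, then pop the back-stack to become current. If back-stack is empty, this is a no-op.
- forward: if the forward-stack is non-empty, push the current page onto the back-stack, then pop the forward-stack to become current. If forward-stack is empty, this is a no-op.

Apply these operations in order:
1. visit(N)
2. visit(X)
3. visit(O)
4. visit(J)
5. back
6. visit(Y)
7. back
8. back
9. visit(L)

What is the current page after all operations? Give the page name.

After 1 (visit(N)): cur=N back=1 fwd=0
After 2 (visit(X)): cur=X back=2 fwd=0
After 3 (visit(O)): cur=O back=3 fwd=0
After 4 (visit(J)): cur=J back=4 fwd=0
After 5 (back): cur=O back=3 fwd=1
After 6 (visit(Y)): cur=Y back=4 fwd=0
After 7 (back): cur=O back=3 fwd=1
After 8 (back): cur=X back=2 fwd=2
After 9 (visit(L)): cur=L back=3 fwd=0

Answer: L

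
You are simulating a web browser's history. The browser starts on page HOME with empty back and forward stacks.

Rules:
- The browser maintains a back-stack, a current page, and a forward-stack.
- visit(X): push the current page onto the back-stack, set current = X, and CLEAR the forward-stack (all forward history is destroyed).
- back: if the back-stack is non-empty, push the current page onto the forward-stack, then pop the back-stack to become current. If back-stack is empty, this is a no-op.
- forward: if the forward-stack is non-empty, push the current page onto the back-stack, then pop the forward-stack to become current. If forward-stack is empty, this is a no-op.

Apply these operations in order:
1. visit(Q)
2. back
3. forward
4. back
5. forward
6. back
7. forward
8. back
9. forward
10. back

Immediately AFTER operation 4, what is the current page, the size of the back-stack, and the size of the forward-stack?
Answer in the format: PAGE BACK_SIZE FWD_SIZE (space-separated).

After 1 (visit(Q)): cur=Q back=1 fwd=0
After 2 (back): cur=HOME back=0 fwd=1
After 3 (forward): cur=Q back=1 fwd=0
After 4 (back): cur=HOME back=0 fwd=1

HOME 0 1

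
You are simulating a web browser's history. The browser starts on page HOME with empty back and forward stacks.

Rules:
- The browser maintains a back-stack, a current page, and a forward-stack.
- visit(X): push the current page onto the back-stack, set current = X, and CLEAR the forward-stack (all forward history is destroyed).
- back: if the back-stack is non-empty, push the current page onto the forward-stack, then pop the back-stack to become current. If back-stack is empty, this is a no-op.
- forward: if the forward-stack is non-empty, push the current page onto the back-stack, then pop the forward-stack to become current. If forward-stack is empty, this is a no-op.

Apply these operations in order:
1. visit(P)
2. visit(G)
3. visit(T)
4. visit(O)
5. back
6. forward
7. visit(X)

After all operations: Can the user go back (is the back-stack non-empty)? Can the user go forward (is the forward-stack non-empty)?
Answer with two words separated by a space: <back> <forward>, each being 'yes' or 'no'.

After 1 (visit(P)): cur=P back=1 fwd=0
After 2 (visit(G)): cur=G back=2 fwd=0
After 3 (visit(T)): cur=T back=3 fwd=0
After 4 (visit(O)): cur=O back=4 fwd=0
After 5 (back): cur=T back=3 fwd=1
After 6 (forward): cur=O back=4 fwd=0
After 7 (visit(X)): cur=X back=5 fwd=0

Answer: yes no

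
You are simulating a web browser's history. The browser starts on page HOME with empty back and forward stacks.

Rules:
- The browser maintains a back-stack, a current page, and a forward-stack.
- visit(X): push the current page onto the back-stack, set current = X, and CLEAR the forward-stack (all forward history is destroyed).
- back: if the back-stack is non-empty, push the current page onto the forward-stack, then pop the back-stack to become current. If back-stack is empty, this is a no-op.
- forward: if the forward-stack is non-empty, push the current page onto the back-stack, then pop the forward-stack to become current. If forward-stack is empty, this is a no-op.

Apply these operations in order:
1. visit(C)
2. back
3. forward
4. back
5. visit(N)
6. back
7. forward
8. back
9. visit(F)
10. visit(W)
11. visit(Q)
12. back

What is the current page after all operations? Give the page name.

Answer: W

Derivation:
After 1 (visit(C)): cur=C back=1 fwd=0
After 2 (back): cur=HOME back=0 fwd=1
After 3 (forward): cur=C back=1 fwd=0
After 4 (back): cur=HOME back=0 fwd=1
After 5 (visit(N)): cur=N back=1 fwd=0
After 6 (back): cur=HOME back=0 fwd=1
After 7 (forward): cur=N back=1 fwd=0
After 8 (back): cur=HOME back=0 fwd=1
After 9 (visit(F)): cur=F back=1 fwd=0
After 10 (visit(W)): cur=W back=2 fwd=0
After 11 (visit(Q)): cur=Q back=3 fwd=0
After 12 (back): cur=W back=2 fwd=1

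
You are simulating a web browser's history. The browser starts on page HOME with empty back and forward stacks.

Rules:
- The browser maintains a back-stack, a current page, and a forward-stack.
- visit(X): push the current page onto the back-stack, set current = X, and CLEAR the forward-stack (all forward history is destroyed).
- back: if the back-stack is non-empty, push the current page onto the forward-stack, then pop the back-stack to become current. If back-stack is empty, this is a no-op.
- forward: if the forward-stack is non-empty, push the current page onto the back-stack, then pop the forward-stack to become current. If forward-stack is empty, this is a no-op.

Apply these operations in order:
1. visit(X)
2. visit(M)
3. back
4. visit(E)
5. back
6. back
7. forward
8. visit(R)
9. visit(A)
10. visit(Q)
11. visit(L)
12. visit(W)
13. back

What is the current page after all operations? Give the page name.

Answer: L

Derivation:
After 1 (visit(X)): cur=X back=1 fwd=0
After 2 (visit(M)): cur=M back=2 fwd=0
After 3 (back): cur=X back=1 fwd=1
After 4 (visit(E)): cur=E back=2 fwd=0
After 5 (back): cur=X back=1 fwd=1
After 6 (back): cur=HOME back=0 fwd=2
After 7 (forward): cur=X back=1 fwd=1
After 8 (visit(R)): cur=R back=2 fwd=0
After 9 (visit(A)): cur=A back=3 fwd=0
After 10 (visit(Q)): cur=Q back=4 fwd=0
After 11 (visit(L)): cur=L back=5 fwd=0
After 12 (visit(W)): cur=W back=6 fwd=0
After 13 (back): cur=L back=5 fwd=1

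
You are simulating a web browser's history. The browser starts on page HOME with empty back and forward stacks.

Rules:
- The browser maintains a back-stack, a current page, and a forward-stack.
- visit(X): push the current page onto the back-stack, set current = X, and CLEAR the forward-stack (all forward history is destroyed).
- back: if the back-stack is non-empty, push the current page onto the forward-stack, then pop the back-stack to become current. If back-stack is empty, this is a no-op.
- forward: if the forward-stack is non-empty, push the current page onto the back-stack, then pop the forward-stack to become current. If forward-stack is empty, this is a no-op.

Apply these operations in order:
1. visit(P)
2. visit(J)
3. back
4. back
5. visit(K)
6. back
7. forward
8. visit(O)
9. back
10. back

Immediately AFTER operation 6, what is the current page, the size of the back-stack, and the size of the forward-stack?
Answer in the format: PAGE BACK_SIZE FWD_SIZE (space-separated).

After 1 (visit(P)): cur=P back=1 fwd=0
After 2 (visit(J)): cur=J back=2 fwd=0
After 3 (back): cur=P back=1 fwd=1
After 4 (back): cur=HOME back=0 fwd=2
After 5 (visit(K)): cur=K back=1 fwd=0
After 6 (back): cur=HOME back=0 fwd=1

HOME 0 1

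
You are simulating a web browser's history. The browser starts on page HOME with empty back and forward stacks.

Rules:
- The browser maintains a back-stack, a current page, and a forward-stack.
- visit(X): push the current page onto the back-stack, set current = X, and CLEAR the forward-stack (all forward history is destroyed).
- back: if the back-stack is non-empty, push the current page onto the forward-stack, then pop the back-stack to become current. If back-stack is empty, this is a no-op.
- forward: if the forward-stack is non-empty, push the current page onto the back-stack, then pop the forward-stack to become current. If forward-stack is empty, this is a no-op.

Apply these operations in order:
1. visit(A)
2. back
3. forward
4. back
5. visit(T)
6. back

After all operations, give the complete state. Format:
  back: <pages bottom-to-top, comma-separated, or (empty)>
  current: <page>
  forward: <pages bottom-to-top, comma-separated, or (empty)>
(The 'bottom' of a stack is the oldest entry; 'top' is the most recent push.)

Answer: back: (empty)
current: HOME
forward: T

Derivation:
After 1 (visit(A)): cur=A back=1 fwd=0
After 2 (back): cur=HOME back=0 fwd=1
After 3 (forward): cur=A back=1 fwd=0
After 4 (back): cur=HOME back=0 fwd=1
After 5 (visit(T)): cur=T back=1 fwd=0
After 6 (back): cur=HOME back=0 fwd=1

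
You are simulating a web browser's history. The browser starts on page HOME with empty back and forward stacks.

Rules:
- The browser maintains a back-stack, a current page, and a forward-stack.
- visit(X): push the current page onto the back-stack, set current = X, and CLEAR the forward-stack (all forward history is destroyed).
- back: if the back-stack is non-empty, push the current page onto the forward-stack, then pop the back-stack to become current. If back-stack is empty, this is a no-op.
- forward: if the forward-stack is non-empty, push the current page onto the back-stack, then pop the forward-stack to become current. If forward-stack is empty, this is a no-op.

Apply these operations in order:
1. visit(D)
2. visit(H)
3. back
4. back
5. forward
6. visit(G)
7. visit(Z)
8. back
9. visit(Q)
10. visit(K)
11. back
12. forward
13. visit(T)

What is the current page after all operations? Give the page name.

Answer: T

Derivation:
After 1 (visit(D)): cur=D back=1 fwd=0
After 2 (visit(H)): cur=H back=2 fwd=0
After 3 (back): cur=D back=1 fwd=1
After 4 (back): cur=HOME back=0 fwd=2
After 5 (forward): cur=D back=1 fwd=1
After 6 (visit(G)): cur=G back=2 fwd=0
After 7 (visit(Z)): cur=Z back=3 fwd=0
After 8 (back): cur=G back=2 fwd=1
After 9 (visit(Q)): cur=Q back=3 fwd=0
After 10 (visit(K)): cur=K back=4 fwd=0
After 11 (back): cur=Q back=3 fwd=1
After 12 (forward): cur=K back=4 fwd=0
After 13 (visit(T)): cur=T back=5 fwd=0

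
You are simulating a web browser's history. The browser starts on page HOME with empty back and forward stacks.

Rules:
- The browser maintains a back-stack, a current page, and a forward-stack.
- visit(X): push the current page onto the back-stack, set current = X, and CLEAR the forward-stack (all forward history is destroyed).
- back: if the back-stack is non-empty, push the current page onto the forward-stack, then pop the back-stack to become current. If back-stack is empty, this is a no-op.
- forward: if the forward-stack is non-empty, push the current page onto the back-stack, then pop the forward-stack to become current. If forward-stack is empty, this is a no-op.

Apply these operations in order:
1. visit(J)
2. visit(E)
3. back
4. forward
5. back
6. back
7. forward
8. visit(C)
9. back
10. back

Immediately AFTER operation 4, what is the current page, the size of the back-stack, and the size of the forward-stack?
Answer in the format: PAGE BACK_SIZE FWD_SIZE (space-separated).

After 1 (visit(J)): cur=J back=1 fwd=0
After 2 (visit(E)): cur=E back=2 fwd=0
After 3 (back): cur=J back=1 fwd=1
After 4 (forward): cur=E back=2 fwd=0

E 2 0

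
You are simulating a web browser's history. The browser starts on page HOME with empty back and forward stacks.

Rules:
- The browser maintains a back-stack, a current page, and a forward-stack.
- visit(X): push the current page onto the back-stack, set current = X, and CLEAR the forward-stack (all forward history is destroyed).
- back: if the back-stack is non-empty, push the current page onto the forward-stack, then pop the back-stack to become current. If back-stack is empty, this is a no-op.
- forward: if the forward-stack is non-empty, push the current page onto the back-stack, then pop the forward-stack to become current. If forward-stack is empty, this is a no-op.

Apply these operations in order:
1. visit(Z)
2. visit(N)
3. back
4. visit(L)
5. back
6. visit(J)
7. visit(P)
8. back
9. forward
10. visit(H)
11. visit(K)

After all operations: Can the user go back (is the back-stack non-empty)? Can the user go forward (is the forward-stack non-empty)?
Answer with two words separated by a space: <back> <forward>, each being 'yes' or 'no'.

After 1 (visit(Z)): cur=Z back=1 fwd=0
After 2 (visit(N)): cur=N back=2 fwd=0
After 3 (back): cur=Z back=1 fwd=1
After 4 (visit(L)): cur=L back=2 fwd=0
After 5 (back): cur=Z back=1 fwd=1
After 6 (visit(J)): cur=J back=2 fwd=0
After 7 (visit(P)): cur=P back=3 fwd=0
After 8 (back): cur=J back=2 fwd=1
After 9 (forward): cur=P back=3 fwd=0
After 10 (visit(H)): cur=H back=4 fwd=0
After 11 (visit(K)): cur=K back=5 fwd=0

Answer: yes no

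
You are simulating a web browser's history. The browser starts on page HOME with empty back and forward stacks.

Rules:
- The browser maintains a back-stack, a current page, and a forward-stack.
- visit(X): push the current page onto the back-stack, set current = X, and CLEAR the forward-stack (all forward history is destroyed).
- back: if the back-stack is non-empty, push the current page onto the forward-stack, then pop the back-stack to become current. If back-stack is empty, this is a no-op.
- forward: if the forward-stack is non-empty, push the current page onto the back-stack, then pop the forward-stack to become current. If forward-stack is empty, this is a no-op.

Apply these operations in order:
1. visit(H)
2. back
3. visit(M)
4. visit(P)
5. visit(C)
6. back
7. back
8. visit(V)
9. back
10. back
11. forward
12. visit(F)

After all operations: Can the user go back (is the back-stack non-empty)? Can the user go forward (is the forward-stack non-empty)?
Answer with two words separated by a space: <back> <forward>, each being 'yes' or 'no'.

After 1 (visit(H)): cur=H back=1 fwd=0
After 2 (back): cur=HOME back=0 fwd=1
After 3 (visit(M)): cur=M back=1 fwd=0
After 4 (visit(P)): cur=P back=2 fwd=0
After 5 (visit(C)): cur=C back=3 fwd=0
After 6 (back): cur=P back=2 fwd=1
After 7 (back): cur=M back=1 fwd=2
After 8 (visit(V)): cur=V back=2 fwd=0
After 9 (back): cur=M back=1 fwd=1
After 10 (back): cur=HOME back=0 fwd=2
After 11 (forward): cur=M back=1 fwd=1
After 12 (visit(F)): cur=F back=2 fwd=0

Answer: yes no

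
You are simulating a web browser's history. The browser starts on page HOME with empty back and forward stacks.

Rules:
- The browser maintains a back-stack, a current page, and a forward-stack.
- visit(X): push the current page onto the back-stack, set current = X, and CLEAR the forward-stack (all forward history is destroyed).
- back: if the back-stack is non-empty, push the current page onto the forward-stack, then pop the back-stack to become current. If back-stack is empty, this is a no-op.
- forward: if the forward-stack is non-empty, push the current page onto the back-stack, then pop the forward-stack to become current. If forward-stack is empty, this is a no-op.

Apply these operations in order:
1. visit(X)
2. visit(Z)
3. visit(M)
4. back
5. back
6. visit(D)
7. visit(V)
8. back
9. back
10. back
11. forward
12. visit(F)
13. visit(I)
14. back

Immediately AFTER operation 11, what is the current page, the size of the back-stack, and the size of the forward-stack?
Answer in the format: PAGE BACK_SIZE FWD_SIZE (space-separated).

After 1 (visit(X)): cur=X back=1 fwd=0
After 2 (visit(Z)): cur=Z back=2 fwd=0
After 3 (visit(M)): cur=M back=3 fwd=0
After 4 (back): cur=Z back=2 fwd=1
After 5 (back): cur=X back=1 fwd=2
After 6 (visit(D)): cur=D back=2 fwd=0
After 7 (visit(V)): cur=V back=3 fwd=0
After 8 (back): cur=D back=2 fwd=1
After 9 (back): cur=X back=1 fwd=2
After 10 (back): cur=HOME back=0 fwd=3
After 11 (forward): cur=X back=1 fwd=2

X 1 2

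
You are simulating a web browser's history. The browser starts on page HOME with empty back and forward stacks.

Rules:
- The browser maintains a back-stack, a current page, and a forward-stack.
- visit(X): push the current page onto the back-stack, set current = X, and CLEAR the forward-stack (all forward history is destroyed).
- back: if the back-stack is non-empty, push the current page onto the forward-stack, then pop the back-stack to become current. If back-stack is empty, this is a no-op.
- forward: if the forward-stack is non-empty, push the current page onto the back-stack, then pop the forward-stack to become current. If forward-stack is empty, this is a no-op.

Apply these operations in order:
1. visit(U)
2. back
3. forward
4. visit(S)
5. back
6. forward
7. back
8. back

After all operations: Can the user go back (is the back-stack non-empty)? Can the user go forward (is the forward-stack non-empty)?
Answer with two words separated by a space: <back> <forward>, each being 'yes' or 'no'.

After 1 (visit(U)): cur=U back=1 fwd=0
After 2 (back): cur=HOME back=0 fwd=1
After 3 (forward): cur=U back=1 fwd=0
After 4 (visit(S)): cur=S back=2 fwd=0
After 5 (back): cur=U back=1 fwd=1
After 6 (forward): cur=S back=2 fwd=0
After 7 (back): cur=U back=1 fwd=1
After 8 (back): cur=HOME back=0 fwd=2

Answer: no yes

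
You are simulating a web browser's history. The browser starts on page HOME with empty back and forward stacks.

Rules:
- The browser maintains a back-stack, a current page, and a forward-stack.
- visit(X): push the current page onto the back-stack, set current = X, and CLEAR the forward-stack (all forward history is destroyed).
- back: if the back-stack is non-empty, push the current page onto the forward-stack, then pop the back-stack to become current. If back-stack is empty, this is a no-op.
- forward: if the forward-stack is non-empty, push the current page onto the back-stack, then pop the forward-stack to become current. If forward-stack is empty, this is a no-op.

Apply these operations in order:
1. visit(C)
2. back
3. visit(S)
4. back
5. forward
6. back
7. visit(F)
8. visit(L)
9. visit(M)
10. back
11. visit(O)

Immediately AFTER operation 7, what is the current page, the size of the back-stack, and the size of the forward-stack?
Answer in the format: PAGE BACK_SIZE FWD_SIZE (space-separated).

After 1 (visit(C)): cur=C back=1 fwd=0
After 2 (back): cur=HOME back=0 fwd=1
After 3 (visit(S)): cur=S back=1 fwd=0
After 4 (back): cur=HOME back=0 fwd=1
After 5 (forward): cur=S back=1 fwd=0
After 6 (back): cur=HOME back=0 fwd=1
After 7 (visit(F)): cur=F back=1 fwd=0

F 1 0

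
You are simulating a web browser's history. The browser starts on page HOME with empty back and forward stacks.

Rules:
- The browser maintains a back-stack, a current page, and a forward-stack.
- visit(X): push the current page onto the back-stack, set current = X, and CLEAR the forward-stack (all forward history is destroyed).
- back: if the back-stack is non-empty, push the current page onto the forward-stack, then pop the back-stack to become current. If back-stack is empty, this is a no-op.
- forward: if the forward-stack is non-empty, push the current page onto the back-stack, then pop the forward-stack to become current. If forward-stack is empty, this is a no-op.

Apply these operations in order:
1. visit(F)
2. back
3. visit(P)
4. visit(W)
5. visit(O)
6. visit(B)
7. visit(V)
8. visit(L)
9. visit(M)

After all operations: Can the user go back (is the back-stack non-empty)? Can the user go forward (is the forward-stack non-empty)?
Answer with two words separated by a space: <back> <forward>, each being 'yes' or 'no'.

Answer: yes no

Derivation:
After 1 (visit(F)): cur=F back=1 fwd=0
After 2 (back): cur=HOME back=0 fwd=1
After 3 (visit(P)): cur=P back=1 fwd=0
After 4 (visit(W)): cur=W back=2 fwd=0
After 5 (visit(O)): cur=O back=3 fwd=0
After 6 (visit(B)): cur=B back=4 fwd=0
After 7 (visit(V)): cur=V back=5 fwd=0
After 8 (visit(L)): cur=L back=6 fwd=0
After 9 (visit(M)): cur=M back=7 fwd=0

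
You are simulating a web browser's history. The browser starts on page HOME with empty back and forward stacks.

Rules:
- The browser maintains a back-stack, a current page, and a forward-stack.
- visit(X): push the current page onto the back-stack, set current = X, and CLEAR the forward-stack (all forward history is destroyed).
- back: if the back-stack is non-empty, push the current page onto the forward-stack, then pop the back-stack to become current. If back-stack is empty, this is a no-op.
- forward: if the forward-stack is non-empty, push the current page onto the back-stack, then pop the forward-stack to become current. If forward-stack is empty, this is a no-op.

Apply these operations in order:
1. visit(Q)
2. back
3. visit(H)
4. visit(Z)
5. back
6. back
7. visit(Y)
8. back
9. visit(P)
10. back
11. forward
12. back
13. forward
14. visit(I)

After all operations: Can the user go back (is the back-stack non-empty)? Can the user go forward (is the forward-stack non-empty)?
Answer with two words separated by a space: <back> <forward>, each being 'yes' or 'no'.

Answer: yes no

Derivation:
After 1 (visit(Q)): cur=Q back=1 fwd=0
After 2 (back): cur=HOME back=0 fwd=1
After 3 (visit(H)): cur=H back=1 fwd=0
After 4 (visit(Z)): cur=Z back=2 fwd=0
After 5 (back): cur=H back=1 fwd=1
After 6 (back): cur=HOME back=0 fwd=2
After 7 (visit(Y)): cur=Y back=1 fwd=0
After 8 (back): cur=HOME back=0 fwd=1
After 9 (visit(P)): cur=P back=1 fwd=0
After 10 (back): cur=HOME back=0 fwd=1
After 11 (forward): cur=P back=1 fwd=0
After 12 (back): cur=HOME back=0 fwd=1
After 13 (forward): cur=P back=1 fwd=0
After 14 (visit(I)): cur=I back=2 fwd=0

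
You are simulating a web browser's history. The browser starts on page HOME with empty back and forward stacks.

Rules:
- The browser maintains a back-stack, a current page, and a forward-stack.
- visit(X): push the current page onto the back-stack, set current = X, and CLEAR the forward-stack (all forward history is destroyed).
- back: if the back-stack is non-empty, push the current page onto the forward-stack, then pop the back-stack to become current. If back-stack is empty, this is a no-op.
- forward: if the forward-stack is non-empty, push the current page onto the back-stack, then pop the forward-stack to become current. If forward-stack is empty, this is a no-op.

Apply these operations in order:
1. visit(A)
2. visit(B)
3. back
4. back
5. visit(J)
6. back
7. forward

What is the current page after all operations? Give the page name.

Answer: J

Derivation:
After 1 (visit(A)): cur=A back=1 fwd=0
After 2 (visit(B)): cur=B back=2 fwd=0
After 3 (back): cur=A back=1 fwd=1
After 4 (back): cur=HOME back=0 fwd=2
After 5 (visit(J)): cur=J back=1 fwd=0
After 6 (back): cur=HOME back=0 fwd=1
After 7 (forward): cur=J back=1 fwd=0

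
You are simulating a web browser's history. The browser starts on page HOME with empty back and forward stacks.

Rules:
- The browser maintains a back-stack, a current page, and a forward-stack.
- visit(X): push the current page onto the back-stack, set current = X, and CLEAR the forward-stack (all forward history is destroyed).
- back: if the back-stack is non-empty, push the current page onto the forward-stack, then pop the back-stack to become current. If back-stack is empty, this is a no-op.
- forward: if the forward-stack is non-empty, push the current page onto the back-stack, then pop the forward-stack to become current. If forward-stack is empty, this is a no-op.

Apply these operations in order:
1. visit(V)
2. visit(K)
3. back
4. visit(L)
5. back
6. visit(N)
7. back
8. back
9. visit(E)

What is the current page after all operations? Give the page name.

After 1 (visit(V)): cur=V back=1 fwd=0
After 2 (visit(K)): cur=K back=2 fwd=0
After 3 (back): cur=V back=1 fwd=1
After 4 (visit(L)): cur=L back=2 fwd=0
After 5 (back): cur=V back=1 fwd=1
After 6 (visit(N)): cur=N back=2 fwd=0
After 7 (back): cur=V back=1 fwd=1
After 8 (back): cur=HOME back=0 fwd=2
After 9 (visit(E)): cur=E back=1 fwd=0

Answer: E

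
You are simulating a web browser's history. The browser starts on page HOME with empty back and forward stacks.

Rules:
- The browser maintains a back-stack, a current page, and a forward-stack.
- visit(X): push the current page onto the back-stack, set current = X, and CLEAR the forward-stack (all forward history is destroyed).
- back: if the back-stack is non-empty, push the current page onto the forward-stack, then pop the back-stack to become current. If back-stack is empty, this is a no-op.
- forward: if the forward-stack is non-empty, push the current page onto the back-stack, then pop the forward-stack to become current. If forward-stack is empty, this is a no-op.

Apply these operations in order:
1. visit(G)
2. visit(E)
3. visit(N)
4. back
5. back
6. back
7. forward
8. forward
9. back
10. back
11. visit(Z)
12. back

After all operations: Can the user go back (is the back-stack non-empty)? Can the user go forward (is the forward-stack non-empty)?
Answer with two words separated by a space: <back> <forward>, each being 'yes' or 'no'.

After 1 (visit(G)): cur=G back=1 fwd=0
After 2 (visit(E)): cur=E back=2 fwd=0
After 3 (visit(N)): cur=N back=3 fwd=0
After 4 (back): cur=E back=2 fwd=1
After 5 (back): cur=G back=1 fwd=2
After 6 (back): cur=HOME back=0 fwd=3
After 7 (forward): cur=G back=1 fwd=2
After 8 (forward): cur=E back=2 fwd=1
After 9 (back): cur=G back=1 fwd=2
After 10 (back): cur=HOME back=0 fwd=3
After 11 (visit(Z)): cur=Z back=1 fwd=0
After 12 (back): cur=HOME back=0 fwd=1

Answer: no yes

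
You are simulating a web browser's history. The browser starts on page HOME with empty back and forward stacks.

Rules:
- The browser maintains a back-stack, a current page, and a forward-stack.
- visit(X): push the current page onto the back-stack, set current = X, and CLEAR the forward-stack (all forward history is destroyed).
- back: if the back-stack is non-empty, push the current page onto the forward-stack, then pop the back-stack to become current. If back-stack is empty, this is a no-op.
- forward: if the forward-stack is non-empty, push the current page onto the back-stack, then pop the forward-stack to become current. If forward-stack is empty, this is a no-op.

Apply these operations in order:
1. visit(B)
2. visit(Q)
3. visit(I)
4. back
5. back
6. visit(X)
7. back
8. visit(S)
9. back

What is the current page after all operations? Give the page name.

After 1 (visit(B)): cur=B back=1 fwd=0
After 2 (visit(Q)): cur=Q back=2 fwd=0
After 3 (visit(I)): cur=I back=3 fwd=0
After 4 (back): cur=Q back=2 fwd=1
After 5 (back): cur=B back=1 fwd=2
After 6 (visit(X)): cur=X back=2 fwd=0
After 7 (back): cur=B back=1 fwd=1
After 8 (visit(S)): cur=S back=2 fwd=0
After 9 (back): cur=B back=1 fwd=1

Answer: B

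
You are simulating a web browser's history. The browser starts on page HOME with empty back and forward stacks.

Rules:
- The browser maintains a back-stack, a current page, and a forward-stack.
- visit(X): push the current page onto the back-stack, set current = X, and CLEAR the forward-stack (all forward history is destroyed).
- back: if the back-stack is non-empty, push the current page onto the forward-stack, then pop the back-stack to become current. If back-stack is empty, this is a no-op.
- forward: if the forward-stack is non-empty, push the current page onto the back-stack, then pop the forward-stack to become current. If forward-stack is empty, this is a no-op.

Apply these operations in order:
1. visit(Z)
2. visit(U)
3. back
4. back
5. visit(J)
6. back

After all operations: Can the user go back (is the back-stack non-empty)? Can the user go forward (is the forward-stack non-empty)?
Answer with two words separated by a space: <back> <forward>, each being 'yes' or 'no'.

After 1 (visit(Z)): cur=Z back=1 fwd=0
After 2 (visit(U)): cur=U back=2 fwd=0
After 3 (back): cur=Z back=1 fwd=1
After 4 (back): cur=HOME back=0 fwd=2
After 5 (visit(J)): cur=J back=1 fwd=0
After 6 (back): cur=HOME back=0 fwd=1

Answer: no yes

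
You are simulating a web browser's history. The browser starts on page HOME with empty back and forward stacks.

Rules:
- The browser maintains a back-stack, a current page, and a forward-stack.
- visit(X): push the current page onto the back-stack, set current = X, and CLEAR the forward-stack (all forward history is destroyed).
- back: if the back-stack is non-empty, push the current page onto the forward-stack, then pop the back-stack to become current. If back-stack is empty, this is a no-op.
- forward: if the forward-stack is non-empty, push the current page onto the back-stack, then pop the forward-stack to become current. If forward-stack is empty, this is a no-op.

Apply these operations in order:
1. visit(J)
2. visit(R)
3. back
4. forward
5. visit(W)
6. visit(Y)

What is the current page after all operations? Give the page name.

After 1 (visit(J)): cur=J back=1 fwd=0
After 2 (visit(R)): cur=R back=2 fwd=0
After 3 (back): cur=J back=1 fwd=1
After 4 (forward): cur=R back=2 fwd=0
After 5 (visit(W)): cur=W back=3 fwd=0
After 6 (visit(Y)): cur=Y back=4 fwd=0

Answer: Y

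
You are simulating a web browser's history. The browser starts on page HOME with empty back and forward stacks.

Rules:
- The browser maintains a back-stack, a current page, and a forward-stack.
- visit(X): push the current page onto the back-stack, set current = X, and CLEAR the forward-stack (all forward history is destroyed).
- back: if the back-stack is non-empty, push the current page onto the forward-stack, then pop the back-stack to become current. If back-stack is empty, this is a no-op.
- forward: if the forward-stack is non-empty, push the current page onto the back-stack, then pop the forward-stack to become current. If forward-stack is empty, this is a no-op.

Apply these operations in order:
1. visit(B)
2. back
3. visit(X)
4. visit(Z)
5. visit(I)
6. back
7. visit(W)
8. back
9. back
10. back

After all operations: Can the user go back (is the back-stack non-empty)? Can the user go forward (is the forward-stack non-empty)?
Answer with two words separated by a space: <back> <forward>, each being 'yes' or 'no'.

Answer: no yes

Derivation:
After 1 (visit(B)): cur=B back=1 fwd=0
After 2 (back): cur=HOME back=0 fwd=1
After 3 (visit(X)): cur=X back=1 fwd=0
After 4 (visit(Z)): cur=Z back=2 fwd=0
After 5 (visit(I)): cur=I back=3 fwd=0
After 6 (back): cur=Z back=2 fwd=1
After 7 (visit(W)): cur=W back=3 fwd=0
After 8 (back): cur=Z back=2 fwd=1
After 9 (back): cur=X back=1 fwd=2
After 10 (back): cur=HOME back=0 fwd=3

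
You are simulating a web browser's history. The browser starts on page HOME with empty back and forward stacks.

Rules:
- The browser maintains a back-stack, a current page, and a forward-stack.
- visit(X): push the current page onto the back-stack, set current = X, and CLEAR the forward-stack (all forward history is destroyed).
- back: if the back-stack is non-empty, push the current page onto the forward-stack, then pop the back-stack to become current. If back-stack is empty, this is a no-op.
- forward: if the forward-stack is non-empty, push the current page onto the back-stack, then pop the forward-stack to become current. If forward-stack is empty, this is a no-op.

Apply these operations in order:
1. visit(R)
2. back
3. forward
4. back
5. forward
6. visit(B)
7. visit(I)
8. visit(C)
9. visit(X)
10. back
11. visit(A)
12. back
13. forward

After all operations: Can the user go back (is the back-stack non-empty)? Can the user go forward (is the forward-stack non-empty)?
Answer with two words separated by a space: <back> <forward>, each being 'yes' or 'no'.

After 1 (visit(R)): cur=R back=1 fwd=0
After 2 (back): cur=HOME back=0 fwd=1
After 3 (forward): cur=R back=1 fwd=0
After 4 (back): cur=HOME back=0 fwd=1
After 5 (forward): cur=R back=1 fwd=0
After 6 (visit(B)): cur=B back=2 fwd=0
After 7 (visit(I)): cur=I back=3 fwd=0
After 8 (visit(C)): cur=C back=4 fwd=0
After 9 (visit(X)): cur=X back=5 fwd=0
After 10 (back): cur=C back=4 fwd=1
After 11 (visit(A)): cur=A back=5 fwd=0
After 12 (back): cur=C back=4 fwd=1
After 13 (forward): cur=A back=5 fwd=0

Answer: yes no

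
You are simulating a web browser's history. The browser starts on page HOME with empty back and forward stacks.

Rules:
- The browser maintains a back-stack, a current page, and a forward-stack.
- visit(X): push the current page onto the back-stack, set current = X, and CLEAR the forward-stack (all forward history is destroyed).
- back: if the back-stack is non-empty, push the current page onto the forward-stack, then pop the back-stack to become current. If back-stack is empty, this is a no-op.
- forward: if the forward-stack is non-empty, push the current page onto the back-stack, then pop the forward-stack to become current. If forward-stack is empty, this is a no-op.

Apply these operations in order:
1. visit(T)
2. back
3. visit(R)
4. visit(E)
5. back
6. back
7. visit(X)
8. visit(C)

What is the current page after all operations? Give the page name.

Answer: C

Derivation:
After 1 (visit(T)): cur=T back=1 fwd=0
After 2 (back): cur=HOME back=0 fwd=1
After 3 (visit(R)): cur=R back=1 fwd=0
After 4 (visit(E)): cur=E back=2 fwd=0
After 5 (back): cur=R back=1 fwd=1
After 6 (back): cur=HOME back=0 fwd=2
After 7 (visit(X)): cur=X back=1 fwd=0
After 8 (visit(C)): cur=C back=2 fwd=0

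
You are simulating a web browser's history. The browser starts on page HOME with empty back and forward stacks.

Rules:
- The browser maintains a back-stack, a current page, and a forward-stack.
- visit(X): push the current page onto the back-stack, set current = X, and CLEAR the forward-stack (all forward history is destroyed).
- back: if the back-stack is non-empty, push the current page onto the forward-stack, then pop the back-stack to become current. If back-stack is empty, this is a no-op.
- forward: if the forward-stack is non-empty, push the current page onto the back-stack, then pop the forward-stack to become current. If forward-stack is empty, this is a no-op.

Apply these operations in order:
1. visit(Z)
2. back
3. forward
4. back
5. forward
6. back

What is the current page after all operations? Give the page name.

Answer: HOME

Derivation:
After 1 (visit(Z)): cur=Z back=1 fwd=0
After 2 (back): cur=HOME back=0 fwd=1
After 3 (forward): cur=Z back=1 fwd=0
After 4 (back): cur=HOME back=0 fwd=1
After 5 (forward): cur=Z back=1 fwd=0
After 6 (back): cur=HOME back=0 fwd=1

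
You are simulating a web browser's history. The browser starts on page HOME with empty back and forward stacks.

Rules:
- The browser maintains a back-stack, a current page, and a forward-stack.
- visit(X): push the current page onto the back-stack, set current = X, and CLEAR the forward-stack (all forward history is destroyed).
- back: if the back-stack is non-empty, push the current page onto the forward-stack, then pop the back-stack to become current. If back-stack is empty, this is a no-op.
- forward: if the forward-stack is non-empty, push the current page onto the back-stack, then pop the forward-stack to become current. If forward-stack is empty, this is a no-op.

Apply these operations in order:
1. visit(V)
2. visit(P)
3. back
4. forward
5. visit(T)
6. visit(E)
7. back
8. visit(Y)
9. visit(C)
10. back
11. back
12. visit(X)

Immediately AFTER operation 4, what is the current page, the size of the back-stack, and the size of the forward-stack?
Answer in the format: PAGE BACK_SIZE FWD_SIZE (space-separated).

After 1 (visit(V)): cur=V back=1 fwd=0
After 2 (visit(P)): cur=P back=2 fwd=0
After 3 (back): cur=V back=1 fwd=1
After 4 (forward): cur=P back=2 fwd=0

P 2 0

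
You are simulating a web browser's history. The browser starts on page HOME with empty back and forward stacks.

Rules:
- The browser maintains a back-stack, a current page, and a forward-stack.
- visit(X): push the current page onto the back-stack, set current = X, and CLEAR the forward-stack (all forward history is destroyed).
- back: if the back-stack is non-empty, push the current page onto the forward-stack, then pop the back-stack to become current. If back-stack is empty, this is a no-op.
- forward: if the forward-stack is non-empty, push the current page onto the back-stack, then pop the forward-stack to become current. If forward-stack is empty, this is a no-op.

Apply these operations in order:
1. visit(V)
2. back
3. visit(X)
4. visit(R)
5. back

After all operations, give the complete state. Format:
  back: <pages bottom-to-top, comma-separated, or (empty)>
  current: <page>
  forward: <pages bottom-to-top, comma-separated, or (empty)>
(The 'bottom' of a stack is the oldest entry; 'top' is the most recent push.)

After 1 (visit(V)): cur=V back=1 fwd=0
After 2 (back): cur=HOME back=0 fwd=1
After 3 (visit(X)): cur=X back=1 fwd=0
After 4 (visit(R)): cur=R back=2 fwd=0
After 5 (back): cur=X back=1 fwd=1

Answer: back: HOME
current: X
forward: R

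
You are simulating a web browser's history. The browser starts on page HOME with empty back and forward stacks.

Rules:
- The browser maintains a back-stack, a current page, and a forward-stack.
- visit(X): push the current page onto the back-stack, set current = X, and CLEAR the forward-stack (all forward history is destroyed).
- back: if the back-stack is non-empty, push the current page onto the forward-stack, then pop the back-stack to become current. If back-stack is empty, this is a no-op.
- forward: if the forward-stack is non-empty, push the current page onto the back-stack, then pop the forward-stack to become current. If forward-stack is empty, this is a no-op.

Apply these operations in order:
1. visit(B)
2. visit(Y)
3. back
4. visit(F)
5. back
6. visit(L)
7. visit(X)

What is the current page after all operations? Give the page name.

After 1 (visit(B)): cur=B back=1 fwd=0
After 2 (visit(Y)): cur=Y back=2 fwd=0
After 3 (back): cur=B back=1 fwd=1
After 4 (visit(F)): cur=F back=2 fwd=0
After 5 (back): cur=B back=1 fwd=1
After 6 (visit(L)): cur=L back=2 fwd=0
After 7 (visit(X)): cur=X back=3 fwd=0

Answer: X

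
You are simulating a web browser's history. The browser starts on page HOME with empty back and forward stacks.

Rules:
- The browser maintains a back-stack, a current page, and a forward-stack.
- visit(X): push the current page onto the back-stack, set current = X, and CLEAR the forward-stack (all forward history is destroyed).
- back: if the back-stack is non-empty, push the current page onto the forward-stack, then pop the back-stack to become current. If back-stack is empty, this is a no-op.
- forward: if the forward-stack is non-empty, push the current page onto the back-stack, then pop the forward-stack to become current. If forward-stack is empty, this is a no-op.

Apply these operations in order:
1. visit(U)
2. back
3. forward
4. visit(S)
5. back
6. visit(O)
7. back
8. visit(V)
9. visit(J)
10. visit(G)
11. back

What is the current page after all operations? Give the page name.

Answer: J

Derivation:
After 1 (visit(U)): cur=U back=1 fwd=0
After 2 (back): cur=HOME back=0 fwd=1
After 3 (forward): cur=U back=1 fwd=0
After 4 (visit(S)): cur=S back=2 fwd=0
After 5 (back): cur=U back=1 fwd=1
After 6 (visit(O)): cur=O back=2 fwd=0
After 7 (back): cur=U back=1 fwd=1
After 8 (visit(V)): cur=V back=2 fwd=0
After 9 (visit(J)): cur=J back=3 fwd=0
After 10 (visit(G)): cur=G back=4 fwd=0
After 11 (back): cur=J back=3 fwd=1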